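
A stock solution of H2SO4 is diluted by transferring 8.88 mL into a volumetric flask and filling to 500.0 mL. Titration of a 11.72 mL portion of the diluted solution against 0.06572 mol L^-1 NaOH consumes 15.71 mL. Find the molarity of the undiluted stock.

2.48 M

n(NaOH) = 0.06572 x 0.01571 = 0.001032 mol.
n(H2SO4) in the aliquot = 0.001032 x 1/2 = 0.0005162 mol.
[diluted H2SO4] = 0.0005162 / 0.01172 = 0.04405 M.
Dilution factor = 500.0/8.880 = 56.31, so [stock] = 0.04405 x 56.31 = 2.48 M.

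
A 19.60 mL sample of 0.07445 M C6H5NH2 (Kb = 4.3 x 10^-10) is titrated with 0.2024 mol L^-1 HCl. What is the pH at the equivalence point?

2.95

n(C6H5NH2) = 0.07445 x 0.01960 = 0.001459 mol; V(HCl) at equivalence = 0.001459/0.2024 = 0.007210 L.
At equivalence the base is fully converted to C6H5NH3+; total volume = 0.02681 L, so [C6H5NH3+] = 0.001459/0.02681 = 0.05443 M.
Ka(C6H5NH3+) = Kw/Kb = 1.0e-14 / 4.3 x 10^-10 = 2.33e-5.
[H^+] = sqrt(Ka x [C6H5NH3+]) = sqrt(2.33e-5 x 0.05443) = 0.00113 M.
pH = -log(0.00113) = 2.95.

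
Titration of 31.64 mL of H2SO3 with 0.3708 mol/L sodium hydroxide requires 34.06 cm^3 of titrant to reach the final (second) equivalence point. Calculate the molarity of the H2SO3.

0.200 M

n(NaOH) = 0.3708 x 0.03406 = 0.01263 mol.
At the final (second) equivalence point, 2 mol OH^- react per mol H2SO3, so n(H2SO3) = 0.01263 / 2 = 0.006315 mol.
[H2SO3] = 0.006315 / 0.03164 L = 0.200 M.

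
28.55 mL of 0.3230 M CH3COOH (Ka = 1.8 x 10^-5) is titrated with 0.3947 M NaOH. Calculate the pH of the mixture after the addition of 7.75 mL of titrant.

Initial n(CH3COOH) = 0.3230 x 0.02855 = 0.009222 mol.
n(NaOH) added = 0.3947 x 0.007750 = 0.003059 mol, converting that many moles of CH3COOH to CH3COO-.
Remaining n(CH3COOH) = 0.006163 mol; n(CH3COO-) = 0.003059 mol.
By Henderson-Hasselbalch, pH = pKa + log([A^-]/[HA]) = 4.74 + log(0.003059/0.006163) = 4.74 + (-0.30) = 4.44.

4.44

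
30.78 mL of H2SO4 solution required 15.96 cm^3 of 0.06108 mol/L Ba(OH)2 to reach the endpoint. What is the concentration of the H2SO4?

n(Ba(OH)2) delivered = 0.06108 x 0.01596 = 0.0009748 mol.
For a 1:1 reaction, n(H2SO4) = 0.0009748 mol.
[H2SO4] = 0.0009748 mol / 0.03078 L = 0.0317 M.

0.0317 M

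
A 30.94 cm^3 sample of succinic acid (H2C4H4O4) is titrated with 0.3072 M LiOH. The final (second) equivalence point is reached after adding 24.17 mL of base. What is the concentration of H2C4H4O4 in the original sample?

n(LiOH) = 0.3072 x 0.02417 = 0.007425 mol.
At the final (second) equivalence point, 2 mol OH^- react per mol H2C4H4O4, so n(H2C4H4O4) = 0.007425 / 2 = 0.003713 mol.
[H2C4H4O4] = 0.003713 / 0.03094 L = 0.120 M.

0.120 M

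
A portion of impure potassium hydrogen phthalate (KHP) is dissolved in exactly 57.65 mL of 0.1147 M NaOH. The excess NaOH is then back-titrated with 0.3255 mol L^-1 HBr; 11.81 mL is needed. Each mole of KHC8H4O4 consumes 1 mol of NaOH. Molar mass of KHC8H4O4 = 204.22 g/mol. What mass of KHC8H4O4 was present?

0.565 g

Total n(NaOH) added = 0.1147 x 0.05765 = 0.006612 mol.
n(HBr) used = 0.3255 x 0.01181 = 0.003844 mol, which equals the excess n(NaOH).
So n(NaOH) consumed by the sample = 0.006612 - 0.003844 = 0.002768 mol.
n(KHC8H4O4) = 0.002768 / 1 = 0.002768 mol.
mass = 0.002768 mol x 204.22 g/mol = 0.565 g.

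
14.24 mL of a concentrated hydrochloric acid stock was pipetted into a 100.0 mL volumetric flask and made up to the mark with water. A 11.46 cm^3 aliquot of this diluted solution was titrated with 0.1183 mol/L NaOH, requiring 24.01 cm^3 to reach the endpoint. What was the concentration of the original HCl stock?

n(NaOH) = 0.1183 x 0.02401 = 0.002840 mol.
n(HCl) in the aliquot = 0.002840 mol.
[diluted HCl] = 0.002840 / 0.01146 = 0.2479 M.
Dilution factor = 100.0/14.24 = 7.022, so [stock] = 0.2479 x 7.022 = 1.74 M.

1.74 M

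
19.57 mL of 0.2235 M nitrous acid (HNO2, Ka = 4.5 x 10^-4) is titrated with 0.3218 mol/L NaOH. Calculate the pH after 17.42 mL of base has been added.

n(acid) = 0.2235 x 0.01957 = 0.004374 mol; n(NaOH) added = 0.3218 x 0.01742 = 0.005606 mol.
Base is in excess by 0.005606 - 0.004374 = 0.001232 mol in a total volume of 0.03699 L.
[OH^-] = 0.001232/0.03699 = 0.03330 M, so pOH = 1.48 and pH = 14.00 - 1.48 = 12.52.

12.52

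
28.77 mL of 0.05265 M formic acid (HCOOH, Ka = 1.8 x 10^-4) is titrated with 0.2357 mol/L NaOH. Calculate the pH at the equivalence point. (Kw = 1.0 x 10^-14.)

8.19

n(HCOOH) = 0.05265 x 0.02877 = 0.001515 mol; V(NaOH) at equivalence = 0.001515/0.2357 = 0.006427 L.
At equivalence all the acid is converted to HCOO-; total volume = 0.02877 + 0.006427 = 0.03520 L, so [HCOO-] = 0.001515/0.03520 = 0.04304 M.
Kb = Kw/Ka = 1.0e-14 / 1.8 x 10^-4 = 5.56e-11.
[OH^-] = sqrt(Kb x [HCOO-]) = sqrt(5.56e-11 x 0.04304) = 1.55e-6 M.
pOH = 5.81, so pH = 14.00 - 5.81 = 8.19.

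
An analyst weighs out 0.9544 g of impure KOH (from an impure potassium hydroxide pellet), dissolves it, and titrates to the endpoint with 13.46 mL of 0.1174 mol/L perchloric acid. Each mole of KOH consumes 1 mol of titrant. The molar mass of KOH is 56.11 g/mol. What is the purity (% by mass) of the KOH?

n(HClO4) = 0.1174 x 0.01346 = 0.001580 mol.
n(KOH) = 0.001580 / 1 = 0.001580 mol.
mass of KOH = 0.001580 x 56.11 = 0.08867 g.
% purity = 0.08867 / 0.9544 x 100 = 9.29%.

9.29%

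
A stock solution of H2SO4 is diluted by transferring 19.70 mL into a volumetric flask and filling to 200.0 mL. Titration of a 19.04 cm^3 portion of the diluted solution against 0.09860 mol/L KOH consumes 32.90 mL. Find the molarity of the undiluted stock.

0.865 M

n(KOH) = 0.09860 x 0.03290 = 0.003244 mol.
n(H2SO4) in the aliquot = 0.003244 x 1/2 = 0.001622 mol.
[diluted H2SO4] = 0.001622 / 0.01904 = 0.08519 M.
Dilution factor = 200.0/19.70 = 10.15, so [stock] = 0.08519 x 10.15 = 0.865 M.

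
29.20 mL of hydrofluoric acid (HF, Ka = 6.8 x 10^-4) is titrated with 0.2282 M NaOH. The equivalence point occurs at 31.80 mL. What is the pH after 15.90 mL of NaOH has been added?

15.90 mL is exactly half the equivalence volume (31.80/2), i.e. the half-equivalence point.
There, n(HA) = n(A^-), so pH = pKa = -log(6.8 x 10^-4) = 3.17.

3.17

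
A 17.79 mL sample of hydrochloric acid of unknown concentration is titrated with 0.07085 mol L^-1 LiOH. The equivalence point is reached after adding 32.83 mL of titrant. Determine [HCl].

n(LiOH) delivered = 0.07085 x 0.03283 = 0.002326 mol.
For a 1:1 reaction, n(HCl) = 0.002326 mol.
[HCl] = 0.002326 mol / 0.01779 L = 0.131 M.

0.131 M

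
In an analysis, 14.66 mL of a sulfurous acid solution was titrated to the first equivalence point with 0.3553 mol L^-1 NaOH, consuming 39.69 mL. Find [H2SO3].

n(NaOH) = 0.3553 x 0.03969 = 0.01410 mol.
At the first equivalence point, 1 mol OH^- react per mol H2SO3, so n(H2SO3) = 0.01410 / 1 = 0.01410 mol.
[H2SO3] = 0.01410 / 0.01466 L = 0.962 M.

0.962 M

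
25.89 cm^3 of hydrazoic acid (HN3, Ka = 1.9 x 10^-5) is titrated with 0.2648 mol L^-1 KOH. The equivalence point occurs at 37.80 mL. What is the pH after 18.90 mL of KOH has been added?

4.72

18.90 mL is exactly half the equivalence volume (37.80/2), i.e. the half-equivalence point.
There, n(HA) = n(A^-), so pH = pKa = -log(1.9 x 10^-5) = 4.72.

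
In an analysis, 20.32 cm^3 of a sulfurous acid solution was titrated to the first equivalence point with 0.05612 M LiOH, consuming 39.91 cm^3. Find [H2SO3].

0.110 M

n(LiOH) = 0.05612 x 0.03991 = 0.002240 mol.
At the first equivalence point, 1 mol OH^- react per mol H2SO3, so n(H2SO3) = 0.002240 / 1 = 0.002240 mol.
[H2SO3] = 0.002240 / 0.02032 L = 0.110 M.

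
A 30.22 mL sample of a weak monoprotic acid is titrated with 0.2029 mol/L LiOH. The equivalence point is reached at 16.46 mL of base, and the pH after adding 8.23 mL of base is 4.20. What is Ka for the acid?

8.23 mL is half of the equivalence volume, so this is the half-equivalence point where [HA] = [A^-].
At half-equivalence pH = pKa, so pKa = 4.20.
Ka = 10^(-4.20) = 6.3 x 10^-5.

6.3 x 10^-5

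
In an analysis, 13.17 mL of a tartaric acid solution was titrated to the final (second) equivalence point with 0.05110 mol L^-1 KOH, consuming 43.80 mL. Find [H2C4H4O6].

n(KOH) = 0.05110 x 0.04380 = 0.002238 mol.
At the final (second) equivalence point, 2 mol OH^- react per mol H2C4H4O6, so n(H2C4H4O6) = 0.002238 / 2 = 0.001119 mol.
[H2C4H4O6] = 0.001119 / 0.01317 L = 0.0850 M.

0.0850 M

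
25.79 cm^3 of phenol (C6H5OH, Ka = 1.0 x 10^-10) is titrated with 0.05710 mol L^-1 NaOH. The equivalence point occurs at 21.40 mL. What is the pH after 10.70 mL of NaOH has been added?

10.00

10.70 mL is exactly half the equivalence volume (21.40/2), i.e. the half-equivalence point.
There, n(HA) = n(A^-), so pH = pKa = -log(1.0 x 10^-10) = 10.00.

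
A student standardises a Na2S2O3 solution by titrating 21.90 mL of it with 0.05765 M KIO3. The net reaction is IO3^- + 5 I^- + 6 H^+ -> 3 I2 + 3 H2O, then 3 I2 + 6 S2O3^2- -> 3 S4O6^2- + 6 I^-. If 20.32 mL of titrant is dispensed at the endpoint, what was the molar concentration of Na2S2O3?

n(KIO3) = 0.05765 x 0.02032 = 0.001171 mol.
From the balanced equation, 1 mol KIO3 reacts with 6 mol Na2S2O3, so n(Na2S2O3) = 0.001171 x 6/1 = 0.007029 mol.
[Na2S2O3] = 0.007029 / 0.02190 L = 0.321 M.

0.321 M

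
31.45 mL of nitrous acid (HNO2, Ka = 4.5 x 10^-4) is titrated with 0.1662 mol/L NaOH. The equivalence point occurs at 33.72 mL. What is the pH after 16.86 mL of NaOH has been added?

3.35

16.86 mL is exactly half the equivalence volume (33.72/2), i.e. the half-equivalence point.
There, n(HA) = n(A^-), so pH = pKa = -log(4.5 x 10^-4) = 3.35.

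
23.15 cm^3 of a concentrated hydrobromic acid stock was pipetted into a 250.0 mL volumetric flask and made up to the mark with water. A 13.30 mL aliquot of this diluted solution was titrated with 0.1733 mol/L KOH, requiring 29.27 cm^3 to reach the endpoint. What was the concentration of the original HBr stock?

4.12 M

n(KOH) = 0.1733 x 0.02927 = 0.005072 mol.
n(HBr) in the aliquot = 0.005072 mol.
[diluted HBr] = 0.005072 / 0.01330 = 0.3814 M.
Dilution factor = 250.0/23.15 = 10.80, so [stock] = 0.3814 x 10.80 = 4.12 M.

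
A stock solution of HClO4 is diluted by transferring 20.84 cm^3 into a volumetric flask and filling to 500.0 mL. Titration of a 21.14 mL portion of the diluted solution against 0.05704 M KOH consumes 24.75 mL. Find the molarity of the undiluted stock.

1.60 M

n(KOH) = 0.05704 x 0.02475 = 0.001412 mol.
n(HClO4) in the aliquot = 0.001412 mol.
[diluted HClO4] = 0.001412 / 0.02114 = 0.06678 M.
Dilution factor = 500.0/20.84 = 23.99, so [stock] = 0.06678 x 23.99 = 1.60 M.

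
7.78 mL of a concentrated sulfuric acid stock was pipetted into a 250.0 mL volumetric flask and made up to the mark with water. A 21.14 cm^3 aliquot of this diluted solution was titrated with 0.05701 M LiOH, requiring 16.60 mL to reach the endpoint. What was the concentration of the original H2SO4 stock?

0.719 M

n(LiOH) = 0.05701 x 0.01660 = 0.0009464 mol.
n(H2SO4) in the aliquot = 0.0009464 x 1/2 = 0.0004732 mol.
[diluted H2SO4] = 0.0004732 / 0.02114 = 0.02238 M.
Dilution factor = 250.0/7.780 = 32.13, so [stock] = 0.02238 x 32.13 = 0.719 M.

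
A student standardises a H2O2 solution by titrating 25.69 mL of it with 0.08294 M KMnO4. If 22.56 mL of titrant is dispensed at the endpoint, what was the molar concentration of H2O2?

n(KMnO4) = 0.08294 x 0.02256 = 0.001871 mol.
From the balanced equation, 2 mol KMnO4 reacts with 5 mol H2O2, so n(H2O2) = 0.001871 x 5/2 = 0.004678 mol.
[H2O2] = 0.004678 / 0.02569 L = 0.182 M.

0.182 M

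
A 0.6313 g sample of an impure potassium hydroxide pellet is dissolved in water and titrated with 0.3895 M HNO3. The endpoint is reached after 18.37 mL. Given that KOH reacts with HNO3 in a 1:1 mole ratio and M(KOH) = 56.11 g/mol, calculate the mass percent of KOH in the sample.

63.6%

n(HNO3) = 0.3895 x 0.01837 = 0.007155 mol.
n(KOH) = 0.007155 / 1 = 0.007155 mol.
mass of KOH = 0.007155 x 56.11 = 0.4015 g.
% purity = 0.4015 / 0.6313 x 100 = 63.6%.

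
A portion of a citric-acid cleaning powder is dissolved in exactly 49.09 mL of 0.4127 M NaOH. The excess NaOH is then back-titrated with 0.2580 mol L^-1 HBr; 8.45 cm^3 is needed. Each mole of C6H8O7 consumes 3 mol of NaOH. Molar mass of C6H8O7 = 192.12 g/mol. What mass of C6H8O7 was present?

Total n(NaOH) added = 0.4127 x 0.04909 = 0.02026 mol.
n(HBr) used = 0.2580 x 0.008450 = 0.002180 mol, which equals the excess n(NaOH).
So n(NaOH) consumed by the sample = 0.02026 - 0.002180 = 0.01808 mol.
n(C6H8O7) = 0.01808 / 3 = 0.006026 mol.
mass = 0.006026 mol x 192.12 g/mol = 1.16 g.

1.16 g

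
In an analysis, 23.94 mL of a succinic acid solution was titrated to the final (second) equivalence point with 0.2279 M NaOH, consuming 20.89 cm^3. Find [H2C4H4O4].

n(NaOH) = 0.2279 x 0.02089 = 0.004761 mol.
At the final (second) equivalence point, 2 mol OH^- react per mol H2C4H4O4, so n(H2C4H4O4) = 0.004761 / 2 = 0.002380 mol.
[H2C4H4O4] = 0.002380 / 0.02394 L = 0.0994 M.

0.0994 M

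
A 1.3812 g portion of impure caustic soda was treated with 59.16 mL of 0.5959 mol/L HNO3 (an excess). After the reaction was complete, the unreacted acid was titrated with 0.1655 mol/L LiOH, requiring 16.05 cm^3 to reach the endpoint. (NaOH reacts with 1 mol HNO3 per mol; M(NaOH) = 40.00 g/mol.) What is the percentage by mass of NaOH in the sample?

94.4%

Total n(HNO3) added = 0.5959 x 0.05916 = 0.03525 mol.
n(LiOH) used = 0.1655 x 0.01605 = 0.002656 mol, which equals the excess n(HNO3).
So n(HNO3) consumed by the sample = 0.03525 - 0.002656 = 0.03260 mol.
n(NaOH) = 0.03260 / 1 = 0.03260 mol.
mass NaOH = 0.03260 x 40.00 = 1.304 g, so %NaOH = 1.304/1.3812 x 100 = 94.4%.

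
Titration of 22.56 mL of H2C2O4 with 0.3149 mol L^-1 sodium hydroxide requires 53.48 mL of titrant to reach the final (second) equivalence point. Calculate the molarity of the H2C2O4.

n(NaOH) = 0.3149 x 0.05348 = 0.01684 mol.
At the final (second) equivalence point, 2 mol OH^- react per mol H2C2O4, so n(H2C2O4) = 0.01684 / 2 = 0.008420 mol.
[H2C2O4] = 0.008420 / 0.02256 L = 0.373 M.

0.373 M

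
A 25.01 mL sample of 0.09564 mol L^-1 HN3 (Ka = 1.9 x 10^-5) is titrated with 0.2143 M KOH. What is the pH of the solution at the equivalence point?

8.77

n(HN3) = 0.09564 x 0.02501 = 0.002392 mol; V(KOH) at equivalence = 0.002392/0.2143 = 0.01116 L.
At equivalence all the acid is converted to N3-; total volume = 0.02501 + 0.01116 = 0.03617 L, so [N3-] = 0.002392/0.03617 = 0.06613 M.
Kb = Kw/Ka = 1.0e-14 / 1.9 x 10^-5 = 5.26e-10.
[OH^-] = sqrt(Kb x [N3-]) = sqrt(5.26e-10 x 0.06613) = 5.90e-6 M.
pOH = 5.23, so pH = 14.00 - 5.23 = 8.77.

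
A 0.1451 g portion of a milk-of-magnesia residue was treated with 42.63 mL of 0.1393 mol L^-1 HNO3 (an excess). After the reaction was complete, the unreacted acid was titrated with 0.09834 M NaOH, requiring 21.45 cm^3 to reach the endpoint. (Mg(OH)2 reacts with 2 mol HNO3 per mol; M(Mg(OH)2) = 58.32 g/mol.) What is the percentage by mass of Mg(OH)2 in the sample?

76.9%

Total n(HNO3) added = 0.1393 x 0.04263 = 0.005938 mol.
n(NaOH) used = 0.09834 x 0.02145 = 0.002109 mol, which equals the excess n(HNO3).
So n(HNO3) consumed by the sample = 0.005938 - 0.002109 = 0.003829 mol.
n(Mg(OH)2) = 0.003829 / 2 = 0.001914 mol.
mass Mg(OH)2 = 0.001914 x 58.32 = 0.1117 g, so %Mg(OH)2 = 0.1117/0.1451 x 100 = 76.9%.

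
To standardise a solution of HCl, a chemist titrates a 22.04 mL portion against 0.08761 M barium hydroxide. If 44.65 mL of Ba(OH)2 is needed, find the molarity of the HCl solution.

n(Ba(OH)2) delivered = 0.08761 x 0.04465 = 0.003912 mol.
The reaction is 2 HCl + 1 Ba(OH)2, so n(HCl) = 0.003912 x 2/1 = 0.007824 mol.
[HCl] = 0.007824 mol / 0.02204 L = 0.355 M.

0.355 M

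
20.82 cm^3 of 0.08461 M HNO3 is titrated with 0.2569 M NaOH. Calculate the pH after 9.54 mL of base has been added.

12.36

n(acid) = 0.08461 x 0.02082 = 0.001762 mol; n(NaOH) added = 0.2569 x 0.009540 = 0.002451 mol.
Base is in excess by 0.002451 - 0.001762 = 0.0006892 mol in a total volume of 0.03036 L.
[OH^-] = 0.0006892/0.03036 = 0.02270 M, so pOH = 1.64 and pH = 14.00 - 1.64 = 12.36.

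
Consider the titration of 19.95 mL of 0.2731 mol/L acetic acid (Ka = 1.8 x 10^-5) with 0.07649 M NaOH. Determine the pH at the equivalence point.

n(CH3COOH) = 0.2731 x 0.01995 = 0.005448 mol; V(NaOH) at equivalence = 0.005448/0.07649 = 0.07123 L.
At equivalence all the acid is converted to CH3COO-; total volume = 0.01995 + 0.07123 = 0.09118 L, so [CH3COO-] = 0.005448/0.09118 = 0.05975 M.
Kb = Kw/Ka = 1.0e-14 / 1.8 x 10^-5 = 5.56e-10.
[OH^-] = sqrt(Kb x [CH3COO-]) = sqrt(5.56e-10 x 0.05975) = 5.76e-6 M.
pOH = 5.24, so pH = 14.00 - 5.24 = 8.76.

8.76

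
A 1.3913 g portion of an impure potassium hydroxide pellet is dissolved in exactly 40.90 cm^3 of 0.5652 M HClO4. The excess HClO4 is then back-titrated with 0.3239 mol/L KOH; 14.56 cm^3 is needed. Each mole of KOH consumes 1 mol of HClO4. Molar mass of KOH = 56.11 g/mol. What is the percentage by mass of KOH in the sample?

74.2%

Total n(HClO4) added = 0.5652 x 0.04090 = 0.02312 mol.
n(KOH) used = 0.3239 x 0.01456 = 0.004716 mol, which equals the excess n(HClO4).
So n(HClO4) consumed by the sample = 0.02312 - 0.004716 = 0.01840 mol.
n(KOH) = 0.01840 / 1 = 0.01840 mol.
mass KOH = 0.01840 x 56.11 = 1.032 g, so %KOH = 1.032/1.3913 x 100 = 74.2%.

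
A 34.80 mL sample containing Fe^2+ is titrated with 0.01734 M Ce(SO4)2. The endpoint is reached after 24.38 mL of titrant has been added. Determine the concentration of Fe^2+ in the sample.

n(Ce(SO4)2) = 0.01734 x 0.02438 = 0.0004227 mol.
From the balanced equation, 1 mol Ce(SO4)2 reacts with 1 mol Fe^2+, so n(Fe^2+) = 0.0004227 x 1/1 = 0.0004227 mol.
[Fe^2+] = 0.0004227 / 0.03480 L = 0.0121 M.

0.0121 M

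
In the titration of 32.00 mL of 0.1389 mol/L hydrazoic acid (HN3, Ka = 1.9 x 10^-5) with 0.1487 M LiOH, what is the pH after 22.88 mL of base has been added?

5.23

Initial n(HN3) = 0.1389 x 0.03200 = 0.004445 mol.
n(LiOH) added = 0.1487 x 0.02288 = 0.003402 mol, converting that many moles of HN3 to N3-.
Remaining n(HN3) = 0.001043 mol; n(N3-) = 0.003402 mol.
By Henderson-Hasselbalch, pH = pKa + log([A^-]/[HA]) = 4.72 + log(0.003402/0.001043) = 4.72 + (+0.51) = 5.23.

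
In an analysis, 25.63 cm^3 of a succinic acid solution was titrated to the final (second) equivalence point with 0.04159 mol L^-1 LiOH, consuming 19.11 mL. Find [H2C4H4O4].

0.0155 M

n(LiOH) = 0.04159 x 0.01911 = 0.0007948 mol.
At the final (second) equivalence point, 2 mol OH^- react per mol H2C4H4O4, so n(H2C4H4O4) = 0.0007948 / 2 = 0.0003974 mol.
[H2C4H4O4] = 0.0003974 / 0.02563 L = 0.0155 M.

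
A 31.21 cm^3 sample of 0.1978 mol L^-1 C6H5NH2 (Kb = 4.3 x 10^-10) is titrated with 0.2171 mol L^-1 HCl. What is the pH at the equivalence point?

n(C6H5NH2) = 0.1978 x 0.03121 = 0.006173 mol; V(HCl) at equivalence = 0.006173/0.2171 = 0.02844 L.
At equivalence the base is fully converted to C6H5NH3+; total volume = 0.05965 L, so [C6H5NH3+] = 0.006173/0.05965 = 0.1035 M.
Ka(C6H5NH3+) = Kw/Kb = 1.0e-14 / 4.3 x 10^-10 = 2.33e-5.
[H^+] = sqrt(Ka x [C6H5NH3+]) = sqrt(2.33e-5 x 0.1035) = 0.00155 M.
pH = -log(0.00155) = 2.81.

2.81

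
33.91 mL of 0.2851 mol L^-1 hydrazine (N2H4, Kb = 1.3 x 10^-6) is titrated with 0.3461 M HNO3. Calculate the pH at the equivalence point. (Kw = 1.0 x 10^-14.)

n(N2H4) = 0.2851 x 0.03391 = 0.009668 mol; V(HNO3) at equivalence = 0.009668/0.3461 = 0.02793 L.
At equivalence the base is fully converted to N2H5+; total volume = 0.06184 L, so [N2H5+] = 0.009668/0.06184 = 0.1563 M.
Ka(N2H5+) = Kw/Kb = 1.0e-14 / 1.3 x 10^-6 = 7.69e-9.
[H^+] = sqrt(Ka x [N2H5+]) = sqrt(7.69e-9 x 0.1563) = 3.47e-5 M.
pH = -log(3.47e-5) = 4.46.

4.46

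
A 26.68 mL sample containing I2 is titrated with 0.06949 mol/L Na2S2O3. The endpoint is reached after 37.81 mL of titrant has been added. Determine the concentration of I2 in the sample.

0.0492 M

n(Na2S2O3) = 0.06949 x 0.03781 = 0.002627 mol.
From the balanced equation, 2 mol Na2S2O3 reacts with 1 mol I2, so n(I2) = 0.002627 x 1/2 = 0.001314 mol.
[I2] = 0.001314 / 0.02668 L = 0.0492 M.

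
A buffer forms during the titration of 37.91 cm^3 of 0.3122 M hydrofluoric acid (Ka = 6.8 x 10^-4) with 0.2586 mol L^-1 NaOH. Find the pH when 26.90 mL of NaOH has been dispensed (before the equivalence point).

3.32

Initial n(HF) = 0.3122 x 0.03791 = 0.01184 mol.
n(NaOH) added = 0.2586 x 0.02690 = 0.006956 mol, converting that many moles of HF to F-.
Remaining n(HF) = 0.004879 mol; n(F-) = 0.006956 mol.
By Henderson-Hasselbalch, pH = pKa + log([A^-]/[HA]) = 3.17 + log(0.006956/0.004879) = 3.17 + (+0.15) = 3.32.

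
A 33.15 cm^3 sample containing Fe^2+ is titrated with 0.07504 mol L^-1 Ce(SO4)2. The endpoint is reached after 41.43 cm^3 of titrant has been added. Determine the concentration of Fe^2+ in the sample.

n(Ce(SO4)2) = 0.07504 x 0.04143 = 0.003109 mol.
From the balanced equation, 1 mol Ce(SO4)2 reacts with 1 mol Fe^2+, so n(Fe^2+) = 0.003109 x 1/1 = 0.003109 mol.
[Fe^2+] = 0.003109 / 0.03315 L = 0.0938 M.

0.0938 M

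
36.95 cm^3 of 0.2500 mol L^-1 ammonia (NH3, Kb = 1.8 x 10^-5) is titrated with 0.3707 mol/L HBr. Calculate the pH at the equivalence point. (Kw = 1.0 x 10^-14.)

5.04

n(NH3) = 0.2500 x 0.03695 = 0.009238 mol; V(HBr) at equivalence = 0.009238/0.3707 = 0.02492 L.
At equivalence the base is fully converted to NH4+; total volume = 0.06187 L, so [NH4+] = 0.009238/0.06187 = 0.1493 M.
Ka(NH4+) = Kw/Kb = 1.0e-14 / 1.8 x 10^-5 = 5.56e-10.
[H^+] = sqrt(Ka x [NH4+]) = sqrt(5.56e-10 x 0.1493) = 9.11e-6 M.
pH = -log(9.11e-6) = 5.04.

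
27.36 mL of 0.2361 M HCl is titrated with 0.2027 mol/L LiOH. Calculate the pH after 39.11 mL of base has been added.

12.34

n(acid) = 0.2361 x 0.02736 = 0.006460 mol; n(LiOH) added = 0.2027 x 0.03911 = 0.007928 mol.
Base is in excess by 0.007928 - 0.006460 = 0.001468 mol in a total volume of 0.06647 L.
[OH^-] = 0.001468/0.06647 = 0.02208 M, so pOH = 1.66 and pH = 14.00 - 1.66 = 12.34.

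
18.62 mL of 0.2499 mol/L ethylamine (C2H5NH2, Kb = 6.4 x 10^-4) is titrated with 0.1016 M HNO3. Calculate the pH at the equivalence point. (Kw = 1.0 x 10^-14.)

5.97

n(C2H5NH2) = 0.2499 x 0.01862 = 0.004653 mol; V(HNO3) at equivalence = 0.004653/0.1016 = 0.04580 L.
At equivalence the base is fully converted to C2H5NH3+; total volume = 0.06442 L, so [C2H5NH3+] = 0.004653/0.06442 = 0.07223 M.
Ka(C2H5NH3+) = Kw/Kb = 1.0e-14 / 6.4 x 10^-4 = 1.56e-11.
[H^+] = sqrt(Ka x [C2H5NH3+]) = sqrt(1.56e-11 x 0.07223) = 1.06e-6 M.
pH = -log(1.06e-6) = 5.97.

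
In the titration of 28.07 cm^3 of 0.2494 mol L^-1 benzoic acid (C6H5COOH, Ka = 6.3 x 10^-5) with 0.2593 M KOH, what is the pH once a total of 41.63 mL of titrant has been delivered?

12.74

n(acid) = 0.2494 x 0.02807 = 0.007001 mol; n(KOH) added = 0.2593 x 0.04163 = 0.01079 mol.
Base is in excess by 0.01079 - 0.007001 = 0.003794 mol in a total volume of 0.06970 L.
[OH^-] = 0.003794/0.06970 = 0.05443 M, so pOH = 1.26 and pH = 14.00 - 1.26 = 12.74.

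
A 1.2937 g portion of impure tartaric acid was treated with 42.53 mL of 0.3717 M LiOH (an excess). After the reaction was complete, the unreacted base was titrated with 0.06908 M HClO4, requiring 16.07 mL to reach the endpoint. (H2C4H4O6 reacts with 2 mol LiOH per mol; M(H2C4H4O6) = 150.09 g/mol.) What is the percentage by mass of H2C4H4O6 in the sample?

85.3%

Total n(LiOH) added = 0.3717 x 0.04253 = 0.01581 mol.
n(HClO4) used = 0.06908 x 0.01607 = 0.001110 mol, which equals the excess n(LiOH).
So n(LiOH) consumed by the sample = 0.01581 - 0.001110 = 0.01470 mol.
n(H2C4H4O6) = 0.01470 / 2 = 0.007349 mol.
mass H2C4H4O6 = 0.007349 x 150.09 = 1.103 g, so %H2C4H4O6 = 1.103/1.2937 x 100 = 85.3%.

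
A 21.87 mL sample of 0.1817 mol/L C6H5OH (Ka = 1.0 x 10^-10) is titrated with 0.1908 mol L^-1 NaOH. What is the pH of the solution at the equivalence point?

n(C6H5OH) = 0.1817 x 0.02187 = 0.003974 mol; V(NaOH) at equivalence = 0.003974/0.1908 = 0.02083 L.
At equivalence all the acid is converted to C6H5O-; total volume = 0.02187 + 0.02083 = 0.04270 L, so [C6H5O-] = 0.003974/0.04270 = 0.09307 M.
Kb = Kw/Ka = 1.0e-14 / 1.0 x 10^-10 = 0.000100.
[OH^-] = sqrt(Kb x [C6H5O-]) = sqrt(0.000100 x 0.09307) = 0.00305 M.
pOH = 2.52, so pH = 14.00 - 2.52 = 11.48.

11.48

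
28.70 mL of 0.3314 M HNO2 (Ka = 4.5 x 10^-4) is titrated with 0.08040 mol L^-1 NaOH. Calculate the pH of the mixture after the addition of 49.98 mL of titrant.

3.21

Initial n(HNO2) = 0.3314 x 0.02870 = 0.009511 mol.
n(NaOH) added = 0.08040 x 0.04998 = 0.004018 mol, converting that many moles of HNO2 to NO2-.
Remaining n(HNO2) = 0.005493 mol; n(NO2-) = 0.004018 mol.
By Henderson-Hasselbalch, pH = pKa + log([A^-]/[HA]) = 3.35 + log(0.004018/0.005493) = 3.35 + (-0.14) = 3.21.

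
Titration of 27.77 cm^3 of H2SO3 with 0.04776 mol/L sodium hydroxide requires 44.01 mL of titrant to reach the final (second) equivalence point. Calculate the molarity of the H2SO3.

n(NaOH) = 0.04776 x 0.04401 = 0.002102 mol.
At the final (second) equivalence point, 2 mol OH^- react per mol H2SO3, so n(H2SO3) = 0.002102 / 2 = 0.001051 mol.
[H2SO3] = 0.001051 / 0.02777 L = 0.0378 M.

0.0378 M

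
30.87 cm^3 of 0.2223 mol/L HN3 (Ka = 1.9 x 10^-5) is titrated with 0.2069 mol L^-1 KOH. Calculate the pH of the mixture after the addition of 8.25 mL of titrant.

Initial n(HN3) = 0.2223 x 0.03087 = 0.006862 mol.
n(KOH) added = 0.2069 x 0.008250 = 0.001707 mol, converting that many moles of HN3 to N3-.
Remaining n(HN3) = 0.005155 mol; n(N3-) = 0.001707 mol.
By Henderson-Hasselbalch, pH = pKa + log([A^-]/[HA]) = 4.72 + log(0.001707/0.005155) = 4.72 + (-0.48) = 4.24.

4.24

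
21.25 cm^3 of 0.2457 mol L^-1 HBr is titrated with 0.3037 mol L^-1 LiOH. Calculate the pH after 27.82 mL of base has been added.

12.82

n(acid) = 0.2457 x 0.02125 = 0.005221 mol; n(LiOH) added = 0.3037 x 0.02782 = 0.008449 mol.
Base is in excess by 0.008449 - 0.005221 = 0.003228 mol in a total volume of 0.04907 L.
[OH^-] = 0.003228/0.04907 = 0.06578 M, so pOH = 1.18 and pH = 14.00 - 1.18 = 12.82.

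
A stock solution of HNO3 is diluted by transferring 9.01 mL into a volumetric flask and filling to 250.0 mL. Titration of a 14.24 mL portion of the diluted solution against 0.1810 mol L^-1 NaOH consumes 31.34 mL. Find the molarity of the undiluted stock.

n(NaOH) = 0.1810 x 0.03134 = 0.005673 mol.
n(HNO3) in the aliquot = 0.005673 mol.
[diluted HNO3] = 0.005673 / 0.01424 = 0.3984 M.
Dilution factor = 250.0/9.010 = 27.75, so [stock] = 0.3984 x 27.75 = 11.1 M.

11.1 M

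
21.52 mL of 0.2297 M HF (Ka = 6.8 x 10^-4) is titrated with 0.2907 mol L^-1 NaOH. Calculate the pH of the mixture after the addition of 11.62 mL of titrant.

3.50

Initial n(HF) = 0.2297 x 0.02152 = 0.004943 mol.
n(NaOH) added = 0.2907 x 0.01162 = 0.003378 mol, converting that many moles of HF to F-.
Remaining n(HF) = 0.001565 mol; n(F-) = 0.003378 mol.
By Henderson-Hasselbalch, pH = pKa + log([A^-]/[HA]) = 3.17 + log(0.003378/0.001565) = 3.17 + (+0.33) = 3.50.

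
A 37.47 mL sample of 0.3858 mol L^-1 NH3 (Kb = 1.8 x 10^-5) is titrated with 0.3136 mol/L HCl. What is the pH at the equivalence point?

n(NH3) = 0.3858 x 0.03747 = 0.01446 mol; V(HCl) at equivalence = 0.01446/0.3136 = 0.04610 L.
At equivalence the base is fully converted to NH4+; total volume = 0.08357 L, so [NH4+] = 0.01446/0.08357 = 0.1730 M.
Ka(NH4+) = Kw/Kb = 1.0e-14 / 1.8 x 10^-5 = 5.56e-10.
[H^+] = sqrt(Ka x [NH4+]) = sqrt(5.56e-10 x 0.1730) = 9.80e-6 M.
pH = -log(9.80e-6) = 5.01.

5.01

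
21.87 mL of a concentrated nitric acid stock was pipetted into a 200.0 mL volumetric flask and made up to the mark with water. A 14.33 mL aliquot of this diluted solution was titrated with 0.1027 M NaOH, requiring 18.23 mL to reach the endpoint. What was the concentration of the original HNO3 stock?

1.19 M

n(NaOH) = 0.1027 x 0.01823 = 0.001872 mol.
n(HNO3) in the aliquot = 0.001872 mol.
[diluted HNO3] = 0.001872 / 0.01433 = 0.1307 M.
Dilution factor = 200.0/21.87 = 9.145, so [stock] = 0.1307 x 9.145 = 1.19 M.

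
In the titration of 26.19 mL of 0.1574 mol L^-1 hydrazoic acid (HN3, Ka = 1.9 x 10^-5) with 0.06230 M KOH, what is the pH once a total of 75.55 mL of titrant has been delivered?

11.76

n(acid) = 0.1574 x 0.02619 = 0.004122 mol; n(KOH) added = 0.06230 x 0.07555 = 0.004707 mol.
Base is in excess by 0.004707 - 0.004122 = 0.0005845 mol in a total volume of 0.1017 L.
[OH^-] = 0.0005845/0.1017 = 0.005745 M, so pOH = 2.24 and pH = 14.00 - 2.24 = 11.76.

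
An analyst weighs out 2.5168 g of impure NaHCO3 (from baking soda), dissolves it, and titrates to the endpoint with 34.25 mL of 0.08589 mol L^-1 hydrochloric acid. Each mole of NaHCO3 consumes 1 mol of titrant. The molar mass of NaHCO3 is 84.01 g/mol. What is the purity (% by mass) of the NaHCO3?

n(HCl) = 0.08589 x 0.03425 = 0.002942 mol.
n(NaHCO3) = 0.002942 / 1 = 0.002942 mol.
mass of NaHCO3 = 0.002942 x 84.01 = 0.2471 g.
% purity = 0.2471 / 2.5168 x 100 = 9.82%.

9.82%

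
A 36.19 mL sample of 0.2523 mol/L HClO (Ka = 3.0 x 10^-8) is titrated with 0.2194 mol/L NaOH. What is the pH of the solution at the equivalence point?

10.30

n(HClO) = 0.2523 x 0.03619 = 0.009131 mol; V(NaOH) at equivalence = 0.009131/0.2194 = 0.04162 L.
At equivalence all the acid is converted to ClO-; total volume = 0.03619 + 0.04162 = 0.07781 L, so [ClO-] = 0.009131/0.07781 = 0.1174 M.
Kb = Kw/Ka = 1.0e-14 / 3.0 x 10^-8 = 3.33e-7.
[OH^-] = sqrt(Kb x [ClO-]) = sqrt(3.33e-7 x 0.1174) = 0.000198 M.
pOH = 3.70, so pH = 14.00 - 3.70 = 10.30.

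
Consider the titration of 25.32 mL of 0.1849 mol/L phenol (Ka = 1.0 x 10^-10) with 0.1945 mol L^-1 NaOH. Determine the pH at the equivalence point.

11.49

n(C6H5OH) = 0.1849 x 0.02532 = 0.004682 mol; V(NaOH) at equivalence = 0.004682/0.1945 = 0.02407 L.
At equivalence all the acid is converted to C6H5O-; total volume = 0.02532 + 0.02407 = 0.04939 L, so [C6H5O-] = 0.004682/0.04939 = 0.09479 M.
Kb = Kw/Ka = 1.0e-14 / 1.0 x 10^-10 = 0.000100.
[OH^-] = sqrt(Kb x [C6H5O-]) = sqrt(0.000100 x 0.09479) = 0.00308 M.
pOH = 2.51, so pH = 14.00 - 2.51 = 11.49.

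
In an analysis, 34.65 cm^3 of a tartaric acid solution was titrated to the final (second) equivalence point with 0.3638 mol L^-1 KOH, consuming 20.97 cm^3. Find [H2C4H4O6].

n(KOH) = 0.3638 x 0.02097 = 0.007629 mol.
At the final (second) equivalence point, 2 mol OH^- react per mol H2C4H4O6, so n(H2C4H4O6) = 0.007629 / 2 = 0.003814 mol.
[H2C4H4O6] = 0.003814 / 0.03465 L = 0.110 M.

0.110 M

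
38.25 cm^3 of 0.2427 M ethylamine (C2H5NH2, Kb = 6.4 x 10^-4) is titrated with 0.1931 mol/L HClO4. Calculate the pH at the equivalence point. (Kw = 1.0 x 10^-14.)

n(C2H5NH2) = 0.2427 x 0.03825 = 0.009283 mol; V(HClO4) at equivalence = 0.009283/0.1931 = 0.04807 L.
At equivalence the base is fully converted to C2H5NH3+; total volume = 0.08632 L, so [C2H5NH3+] = 0.009283/0.08632 = 0.1075 M.
Ka(C2H5NH3+) = Kw/Kb = 1.0e-14 / 6.4 x 10^-4 = 1.56e-11.
[H^+] = sqrt(Ka x [C2H5NH3+]) = sqrt(1.56e-11 x 0.1075) = 1.30e-6 M.
pH = -log(1.30e-6) = 5.89.

5.89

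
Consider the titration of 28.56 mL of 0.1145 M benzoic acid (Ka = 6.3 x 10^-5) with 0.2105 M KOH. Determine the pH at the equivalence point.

n(C6H5COOH) = 0.1145 x 0.02856 = 0.003270 mol; V(KOH) at equivalence = 0.003270/0.2105 = 0.01554 L.
At equivalence all the acid is converted to C6H5COO-; total volume = 0.02856 + 0.01554 = 0.04410 L, so [C6H5COO-] = 0.003270/0.04410 = 0.07416 M.
Kb = Kw/Ka = 1.0e-14 / 6.3 x 10^-5 = 1.59e-10.
[OH^-] = sqrt(Kb x [C6H5COO-]) = sqrt(1.59e-10 x 0.07416) = 3.43e-6 M.
pOH = 5.46, so pH = 14.00 - 5.46 = 8.54.

8.54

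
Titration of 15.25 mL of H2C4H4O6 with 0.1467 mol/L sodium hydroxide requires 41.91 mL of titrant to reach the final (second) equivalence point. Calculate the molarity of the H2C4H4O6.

n(NaOH) = 0.1467 x 0.04191 = 0.006148 mol.
At the final (second) equivalence point, 2 mol OH^- react per mol H2C4H4O6, so n(H2C4H4O6) = 0.006148 / 2 = 0.003074 mol.
[H2C4H4O6] = 0.003074 / 0.01525 L = 0.202 M.

0.202 M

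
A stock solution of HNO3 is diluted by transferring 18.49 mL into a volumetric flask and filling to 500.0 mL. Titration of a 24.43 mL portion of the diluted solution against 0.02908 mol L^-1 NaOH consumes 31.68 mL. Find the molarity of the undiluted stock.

1.02 M

n(NaOH) = 0.02908 x 0.03168 = 0.0009213 mol.
n(HNO3) in the aliquot = 0.0009213 mol.
[diluted HNO3] = 0.0009213 / 0.02443 = 0.03771 M.
Dilution factor = 500.0/18.49 = 27.04, so [stock] = 0.03771 x 27.04 = 1.02 M.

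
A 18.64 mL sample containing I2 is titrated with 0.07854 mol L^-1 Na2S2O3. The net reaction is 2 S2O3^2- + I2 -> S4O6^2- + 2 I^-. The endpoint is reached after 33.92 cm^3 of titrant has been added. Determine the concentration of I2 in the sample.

0.0715 M

n(Na2S2O3) = 0.07854 x 0.03392 = 0.002664 mol.
From the balanced equation, 2 mol Na2S2O3 reacts with 1 mol I2, so n(I2) = 0.002664 x 1/2 = 0.001332 mol.
[I2] = 0.001332 / 0.01864 L = 0.0715 M.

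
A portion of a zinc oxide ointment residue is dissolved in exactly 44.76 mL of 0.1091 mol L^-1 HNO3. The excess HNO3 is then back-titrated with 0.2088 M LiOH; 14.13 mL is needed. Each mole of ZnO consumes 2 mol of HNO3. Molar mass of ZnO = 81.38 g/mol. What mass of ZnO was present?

0.0787 g

Total n(HNO3) added = 0.1091 x 0.04476 = 0.004883 mol.
n(LiOH) used = 0.2088 x 0.01413 = 0.002950 mol, which equals the excess n(HNO3).
So n(HNO3) consumed by the sample = 0.004883 - 0.002950 = 0.001933 mol.
n(ZnO) = 0.001933 / 2 = 0.0009665 mol.
mass = 0.0009665 mol x 81.38 g/mol = 0.0787 g.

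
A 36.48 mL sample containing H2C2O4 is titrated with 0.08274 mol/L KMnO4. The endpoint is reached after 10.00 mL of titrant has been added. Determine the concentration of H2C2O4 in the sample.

n(KMnO4) = 0.08274 x 0.01000 = 0.0008274 mol.
From the balanced equation, 2 mol KMnO4 reacts with 5 mol H2C2O4, so n(H2C2O4) = 0.0008274 x 5/2 = 0.002069 mol.
[H2C2O4] = 0.002069 / 0.03648 L = 0.0567 M.

0.0567 M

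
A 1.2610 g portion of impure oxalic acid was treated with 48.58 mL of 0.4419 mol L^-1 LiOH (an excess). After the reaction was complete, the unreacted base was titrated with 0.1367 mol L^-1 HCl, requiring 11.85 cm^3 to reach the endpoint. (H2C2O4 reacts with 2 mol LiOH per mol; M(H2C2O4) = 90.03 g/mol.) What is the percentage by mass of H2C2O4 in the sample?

Total n(LiOH) added = 0.4419 x 0.04858 = 0.02147 mol.
n(HCl) used = 0.1367 x 0.01185 = 0.001620 mol, which equals the excess n(LiOH).
So n(LiOH) consumed by the sample = 0.02147 - 0.001620 = 0.01985 mol.
n(H2C2O4) = 0.01985 / 2 = 0.009924 mol.
mass H2C2O4 = 0.009924 x 90.03 = 0.8934 g, so %H2C2O4 = 0.8934/1.2610 x 100 = 70.9%.

70.9%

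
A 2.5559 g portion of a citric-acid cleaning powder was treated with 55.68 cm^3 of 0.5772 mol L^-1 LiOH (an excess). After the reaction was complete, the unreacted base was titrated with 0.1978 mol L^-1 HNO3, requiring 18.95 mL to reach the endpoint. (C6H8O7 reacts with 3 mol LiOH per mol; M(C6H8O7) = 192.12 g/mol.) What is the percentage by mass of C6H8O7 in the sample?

Total n(LiOH) added = 0.5772 x 0.05568 = 0.03214 mol.
n(HNO3) used = 0.1978 x 0.01895 = 0.003748 mol, which equals the excess n(LiOH).
So n(LiOH) consumed by the sample = 0.03214 - 0.003748 = 0.02839 mol.
n(C6H8O7) = 0.02839 / 3 = 0.009463 mol.
mass C6H8O7 = 0.009463 x 192.12 = 1.818 g, so %C6H8O7 = 1.818/2.5559 x 100 = 71.1%.

71.1%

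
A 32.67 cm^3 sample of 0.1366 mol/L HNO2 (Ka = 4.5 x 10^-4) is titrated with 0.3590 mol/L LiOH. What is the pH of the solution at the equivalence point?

n(HNO2) = 0.1366 x 0.03267 = 0.004463 mol; V(LiOH) at equivalence = 0.004463/0.3590 = 0.01243 L.
At equivalence all the acid is converted to NO2-; total volume = 0.03267 + 0.01243 = 0.04510 L, so [NO2-] = 0.004463/0.04510 = 0.09895 M.
Kb = Kw/Ka = 1.0e-14 / 4.5 x 10^-4 = 2.22e-11.
[OH^-] = sqrt(Kb x [NO2-]) = sqrt(2.22e-11 x 0.09895) = 1.48e-6 M.
pOH = 5.83, so pH = 14.00 - 5.83 = 8.17.

8.17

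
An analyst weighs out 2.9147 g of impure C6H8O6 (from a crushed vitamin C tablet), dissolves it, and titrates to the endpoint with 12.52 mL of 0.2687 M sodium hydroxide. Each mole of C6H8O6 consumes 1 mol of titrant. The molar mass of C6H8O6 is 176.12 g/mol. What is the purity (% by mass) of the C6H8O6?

n(NaOH) = 0.2687 x 0.01252 = 0.003364 mol.
n(C6H8O6) = 0.003364 / 1 = 0.003364 mol.
mass of C6H8O6 = 0.003364 x 176.12 = 0.5925 g.
% purity = 0.5925 / 2.9147 x 100 = 20.3%.

20.3%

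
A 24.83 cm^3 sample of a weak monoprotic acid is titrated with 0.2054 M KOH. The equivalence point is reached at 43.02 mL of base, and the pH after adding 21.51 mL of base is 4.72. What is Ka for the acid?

1.9 x 10^-5

21.51 mL is half of the equivalence volume, so this is the half-equivalence point where [HA] = [A^-].
At half-equivalence pH = pKa, so pKa = 4.72.
Ka = 10^(-4.72) = 1.9 x 10^-5.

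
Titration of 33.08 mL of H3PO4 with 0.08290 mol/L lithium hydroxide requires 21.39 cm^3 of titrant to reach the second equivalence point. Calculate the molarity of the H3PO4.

n(LiOH) = 0.08290 x 0.02139 = 0.001773 mol.
At the second equivalence point, 2 mol OH^- react per mol H3PO4, so n(H3PO4) = 0.001773 / 2 = 0.0008866 mol.
[H3PO4] = 0.0008866 / 0.03308 L = 0.0268 M.

0.0268 M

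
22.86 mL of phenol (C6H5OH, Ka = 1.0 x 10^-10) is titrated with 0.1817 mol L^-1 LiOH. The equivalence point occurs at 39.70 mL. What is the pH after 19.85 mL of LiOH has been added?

19.85 mL is exactly half the equivalence volume (39.70/2), i.e. the half-equivalence point.
There, n(HA) = n(A^-), so pH = pKa = -log(1.0 x 10^-10) = 10.00.

10.00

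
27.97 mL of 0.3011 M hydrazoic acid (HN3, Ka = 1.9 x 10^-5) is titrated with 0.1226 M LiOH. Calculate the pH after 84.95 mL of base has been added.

n(acid) = 0.3011 x 0.02797 = 0.008422 mol; n(LiOH) added = 0.1226 x 0.08495 = 0.01041 mol.
Base is in excess by 0.01041 - 0.008422 = 0.001993 mol in a total volume of 0.1129 L.
[OH^-] = 0.001993/0.1129 = 0.01765 M, so pOH = 1.75 and pH = 14.00 - 1.75 = 12.25.

12.25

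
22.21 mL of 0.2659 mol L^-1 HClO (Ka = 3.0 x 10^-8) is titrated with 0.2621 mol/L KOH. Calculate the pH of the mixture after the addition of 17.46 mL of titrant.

Initial n(HClO) = 0.2659 x 0.02221 = 0.005906 mol.
n(KOH) added = 0.2621 x 0.01746 = 0.004576 mol, converting that many moles of HClO to ClO-.
Remaining n(HClO) = 0.001329 mol; n(ClO-) = 0.004576 mol.
By Henderson-Hasselbalch, pH = pKa + log([A^-]/[HA]) = 7.52 + log(0.004576/0.001329) = 7.52 + (+0.54) = 8.06.

8.06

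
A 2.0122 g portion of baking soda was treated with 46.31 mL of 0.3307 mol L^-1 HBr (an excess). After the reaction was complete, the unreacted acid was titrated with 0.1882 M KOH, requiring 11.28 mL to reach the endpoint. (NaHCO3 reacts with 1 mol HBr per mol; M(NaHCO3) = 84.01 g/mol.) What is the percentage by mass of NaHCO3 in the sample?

55.1%

Total n(HBr) added = 0.3307 x 0.04631 = 0.01531 mol.
n(KOH) used = 0.1882 x 0.01128 = 0.002123 mol, which equals the excess n(HBr).
So n(HBr) consumed by the sample = 0.01531 - 0.002123 = 0.01319 mol.
n(NaHCO3) = 0.01319 / 1 = 0.01319 mol.
mass NaHCO3 = 0.01319 x 84.01 = 1.108 g, so %NaHCO3 = 1.108/2.0122 x 100 = 55.1%.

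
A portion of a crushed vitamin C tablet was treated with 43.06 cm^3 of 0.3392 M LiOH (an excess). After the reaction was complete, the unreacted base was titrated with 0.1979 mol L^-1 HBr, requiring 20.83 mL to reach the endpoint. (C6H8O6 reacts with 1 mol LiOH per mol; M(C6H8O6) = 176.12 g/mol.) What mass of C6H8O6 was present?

1.85 g

Total n(LiOH) added = 0.3392 x 0.04306 = 0.01461 mol.
n(HBr) used = 0.1979 x 0.02083 = 0.004122 mol, which equals the excess n(LiOH).
So n(LiOH) consumed by the sample = 0.01461 - 0.004122 = 0.01048 mol.
n(C6H8O6) = 0.01048 / 1 = 0.01048 mol.
mass = 0.01048 mol x 176.12 g/mol = 1.85 g.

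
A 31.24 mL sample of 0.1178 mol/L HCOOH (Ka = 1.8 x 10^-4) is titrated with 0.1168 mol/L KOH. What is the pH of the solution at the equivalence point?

8.26

n(HCOOH) = 0.1178 x 0.03124 = 0.003680 mol; V(KOH) at equivalence = 0.003680/0.1168 = 0.03151 L.
At equivalence all the acid is converted to HCOO-; total volume = 0.03124 + 0.03151 = 0.06275 L, so [HCOO-] = 0.003680/0.06275 = 0.05865 M.
Kb = Kw/Ka = 1.0e-14 / 1.8 x 10^-4 = 5.56e-11.
[OH^-] = sqrt(Kb x [HCOO-]) = sqrt(5.56e-11 x 0.05865) = 1.81e-6 M.
pOH = 5.74, so pH = 14.00 - 5.74 = 8.26.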